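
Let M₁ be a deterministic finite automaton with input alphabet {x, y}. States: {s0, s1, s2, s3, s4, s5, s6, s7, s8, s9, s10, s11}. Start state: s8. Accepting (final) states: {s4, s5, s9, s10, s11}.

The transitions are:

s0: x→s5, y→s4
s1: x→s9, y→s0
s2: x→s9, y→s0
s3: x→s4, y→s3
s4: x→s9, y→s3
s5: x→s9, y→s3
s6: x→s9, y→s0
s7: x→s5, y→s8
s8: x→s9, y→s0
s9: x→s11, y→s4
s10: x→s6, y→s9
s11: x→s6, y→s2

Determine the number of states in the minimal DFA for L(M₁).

Reachable states from the start: {s0,s2,s3,s4,s5,s6,s8,s9,s11}. Unreachable: {s1,s7,s10} — drop them.
P0 = {s4,s5,s9,s11} | {s0,s2,s3,s6,s8}.
Refine {s4,s5,s9,s11} on symbol x: members go to different blocks, giving {s4,s5,s9} and {s11}.
Refine {s4,s5,s9} on symbol x: members go to different blocks, giving {s4,s5} and {s9}.
Refine {s0,s2,s3,s6,s8} on symbol x: members go to different blocks, giving {s2,s6,s8} and {s0,s3}.
On input y, block {s0,s3} splits into {s0} and {s3}.
No further refinement is possible. Final partition (6 blocks): {s4,s5} | {s2,s6,s8} | {s11} | {s9} | {s0} | {s3}.

6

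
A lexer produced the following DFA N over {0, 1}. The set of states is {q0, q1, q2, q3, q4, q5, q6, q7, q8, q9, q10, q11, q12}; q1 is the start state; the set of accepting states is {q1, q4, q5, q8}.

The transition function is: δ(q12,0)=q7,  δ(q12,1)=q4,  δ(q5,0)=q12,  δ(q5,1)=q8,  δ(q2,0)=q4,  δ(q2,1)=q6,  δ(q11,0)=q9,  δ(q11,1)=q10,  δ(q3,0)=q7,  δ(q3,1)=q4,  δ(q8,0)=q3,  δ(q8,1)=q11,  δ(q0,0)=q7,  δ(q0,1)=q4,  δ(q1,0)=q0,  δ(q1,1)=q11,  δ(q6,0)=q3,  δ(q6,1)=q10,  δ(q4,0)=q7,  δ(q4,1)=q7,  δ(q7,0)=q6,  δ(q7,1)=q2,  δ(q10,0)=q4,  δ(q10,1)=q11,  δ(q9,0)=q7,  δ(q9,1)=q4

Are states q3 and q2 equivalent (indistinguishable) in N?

No

Reachable states from the start: {q0,q1,q2,q3,q4,q6,q7,q9,q10,q11}. Unreachable: {q5,q8,q12} — drop them.
Start with accepting vs non-accepting: {q1,q4} | {q0,q2,q3,q6,q7,q9,q10,q11}.
On input 0, block {q0,q2,q3,q6,q7,q9,q10,q11} splits into {q0,q3,q6,q7,q9,q11} and {q2,q10}.
On input 1, block {q0,q3,q6,q7,q9,q11} splits into {q0,q3,q9} and {q6,q7,q11}.
Split {q1,q4} by δ(·,0) → {q1} and {q4}.
Refine {q6,q7,q11} on symbol 0: members go to different blocks, giving {q6,q11} and {q7}.
The partition is now stable with 6 blocks: {q1} | {q0,q3,q9} | {q2,q10} | {q6,q11} | {q4} | {q7}.
q3 and q2 end up in different blocks, so they are distinguishable. For instance, the string '0' is accepted from only q2.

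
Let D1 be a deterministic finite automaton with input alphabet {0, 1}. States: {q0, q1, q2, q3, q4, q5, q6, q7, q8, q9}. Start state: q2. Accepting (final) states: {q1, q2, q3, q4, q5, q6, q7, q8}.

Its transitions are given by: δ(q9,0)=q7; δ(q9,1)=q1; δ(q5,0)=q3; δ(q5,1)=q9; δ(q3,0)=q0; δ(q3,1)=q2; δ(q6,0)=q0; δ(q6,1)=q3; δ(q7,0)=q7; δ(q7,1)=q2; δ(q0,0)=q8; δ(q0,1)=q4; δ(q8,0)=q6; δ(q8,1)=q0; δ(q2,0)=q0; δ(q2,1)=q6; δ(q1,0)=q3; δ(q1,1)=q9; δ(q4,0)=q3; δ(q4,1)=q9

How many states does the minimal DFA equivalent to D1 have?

6

States {q5} cannot be reached from the start state, so discard them.
Start with accepting vs non-accepting: {q1,q2,q3,q4,q6,q7,q8} | {q0,q9}.
Refine {q1,q2,q3,q4,q6,q7,q8} on symbol 0: members go to different blocks, giving {q1,q4,q7,q8} and {q2,q3,q6}.
On input 0, block {q1,q4,q7,q8} splits into {q1,q4,q8} and {q7}.
On input 0, block {q0,q9} splits into {q0} and {q9}.
Refine {q1,q4,q8} on symbol 1: members go to different blocks, giving {q1,q4} and {q8}.
Stable partition: {q1,q4} | {q0} | {q2,q3,q6} | {q7} | {q9} | {q8} — 6 equivalence classes.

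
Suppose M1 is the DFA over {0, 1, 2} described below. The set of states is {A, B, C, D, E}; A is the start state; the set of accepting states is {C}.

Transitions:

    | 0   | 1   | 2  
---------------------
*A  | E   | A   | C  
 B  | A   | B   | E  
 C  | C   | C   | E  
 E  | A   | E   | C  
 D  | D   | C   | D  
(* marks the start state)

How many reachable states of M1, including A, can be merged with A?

Reachable states from the start: {A,C,E}. Unreachable: {B,D} — drop them.
P0 = {C} | {A,E}.
The partition is now stable with 2 blocks: {C} | {A,E}.
The equivalence class containing A is {A,E}, of size 2.

2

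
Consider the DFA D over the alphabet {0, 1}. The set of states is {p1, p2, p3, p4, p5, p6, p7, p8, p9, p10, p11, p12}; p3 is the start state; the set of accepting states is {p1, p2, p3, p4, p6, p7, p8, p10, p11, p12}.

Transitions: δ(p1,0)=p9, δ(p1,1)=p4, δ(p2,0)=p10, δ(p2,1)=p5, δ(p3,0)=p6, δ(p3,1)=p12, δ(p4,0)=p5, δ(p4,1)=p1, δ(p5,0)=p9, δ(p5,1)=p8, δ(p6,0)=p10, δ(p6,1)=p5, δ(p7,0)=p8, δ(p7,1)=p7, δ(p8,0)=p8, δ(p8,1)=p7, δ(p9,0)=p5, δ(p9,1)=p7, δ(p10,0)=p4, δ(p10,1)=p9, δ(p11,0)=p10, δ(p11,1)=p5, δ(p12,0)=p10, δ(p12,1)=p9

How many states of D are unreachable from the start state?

Starting at p3 and following transitions, the reachable set is {p1, p3, p4, p5, p6, p7, p8, p9, p10, p12}. That leaves p2, p11 unreachable — 2 in total.

2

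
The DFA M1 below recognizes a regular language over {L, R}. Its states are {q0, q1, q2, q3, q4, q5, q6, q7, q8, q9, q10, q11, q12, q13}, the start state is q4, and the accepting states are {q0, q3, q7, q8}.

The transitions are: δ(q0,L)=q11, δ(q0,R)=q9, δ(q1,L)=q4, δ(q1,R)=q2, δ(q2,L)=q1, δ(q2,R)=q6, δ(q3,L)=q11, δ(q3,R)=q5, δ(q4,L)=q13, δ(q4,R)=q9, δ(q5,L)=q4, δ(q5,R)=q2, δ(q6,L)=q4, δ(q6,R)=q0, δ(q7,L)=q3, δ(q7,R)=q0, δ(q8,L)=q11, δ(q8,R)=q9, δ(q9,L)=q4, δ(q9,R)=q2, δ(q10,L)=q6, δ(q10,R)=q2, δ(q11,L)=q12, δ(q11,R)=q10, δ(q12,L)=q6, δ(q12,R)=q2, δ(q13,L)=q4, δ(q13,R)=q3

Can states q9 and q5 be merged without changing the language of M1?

First remove the unreachable states {q7,q8}; 12 states remain.
Start with accepting vs non-accepting: {q0,q3} | {q1,q2,q4,q5,q6,q9,q10,q11,q12,q13}.
On input R, block {q1,q2,q4,q5,q6,q9,q10,q11,q12,q13} splits into {q1,q2,q4,q5,q9,q10,q11,q12} and {q6,q13}.
Refine {q1,q2,q4,q5,q9,q10,q11,q12} on symbol L: members go to different blocks, giving {q1,q2,q5,q9,q11} and {q4,q10,q12}.
Split {q1,q2,q5,q9,q11} by δ(·,L) → {q1,q5,q9,q11} and {q2}.
Split {q1,q5,q9,q11} by δ(·,R) → {q1,q5,q9} and {q11}.
Refine {q4,q10,q12} on symbol R: members go to different blocks, giving {q10,q12} and {q4}.
The partition is now stable with 7 blocks: {q0,q3} | {q1,q5,q9} | {q6,q13} | {q10,q12} | {q2} | {q11} | {q4}.
q9 and q5 lie in the same block of the stable partition, so they are equivalent — no string distinguishes them.

Yes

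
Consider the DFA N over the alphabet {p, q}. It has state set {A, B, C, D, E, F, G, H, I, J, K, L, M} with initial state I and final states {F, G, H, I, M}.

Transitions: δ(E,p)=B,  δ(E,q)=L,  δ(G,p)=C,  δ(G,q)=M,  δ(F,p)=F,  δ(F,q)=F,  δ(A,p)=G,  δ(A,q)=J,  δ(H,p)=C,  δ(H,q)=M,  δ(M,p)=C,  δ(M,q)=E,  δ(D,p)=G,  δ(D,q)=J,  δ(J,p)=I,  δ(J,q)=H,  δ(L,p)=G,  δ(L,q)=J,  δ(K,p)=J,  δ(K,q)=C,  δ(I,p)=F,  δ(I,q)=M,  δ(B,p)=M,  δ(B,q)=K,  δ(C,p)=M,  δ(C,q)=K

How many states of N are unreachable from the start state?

Starting at I and following transitions, the reachable set is {B, C, E, F, G, H, I, J, K, L, M}. That leaves A, D unreachable — 2 in total.

2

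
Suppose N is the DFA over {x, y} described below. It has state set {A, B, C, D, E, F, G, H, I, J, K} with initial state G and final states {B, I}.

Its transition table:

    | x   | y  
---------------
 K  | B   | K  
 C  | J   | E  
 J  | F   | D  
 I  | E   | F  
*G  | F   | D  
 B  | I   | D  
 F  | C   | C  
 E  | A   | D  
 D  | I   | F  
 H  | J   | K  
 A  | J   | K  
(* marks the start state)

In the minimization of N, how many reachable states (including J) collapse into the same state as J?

2

First remove the unreachable states {H}; 10 states remain.
Initial partition by acceptance: {B,I} | {A,C,D,E,F,G,J,K}.
Split {B,I} by δ(·,x) → {B} and {I}.
Refine {A,C,D,E,F,G,J,K} on symbol x: members go to different blocks, giving {A,C,E,F,G,J} and {D} and {K}.
Split {A,C,E,F,G,J} by δ(·,y) → {E,G,J} and {C,F} and {A}.
On input x, block {E,G,J} splits into {G,J} and {E}.
Split {C,F} by δ(·,x) → {C} and {F}.
No further refinement is possible. Final partition (9 blocks): {B} | {G,J} | {I} | {D} | {K} | {C} | {A} | {E} | {F}.
The equivalence class containing J is {G,J}, of size 2.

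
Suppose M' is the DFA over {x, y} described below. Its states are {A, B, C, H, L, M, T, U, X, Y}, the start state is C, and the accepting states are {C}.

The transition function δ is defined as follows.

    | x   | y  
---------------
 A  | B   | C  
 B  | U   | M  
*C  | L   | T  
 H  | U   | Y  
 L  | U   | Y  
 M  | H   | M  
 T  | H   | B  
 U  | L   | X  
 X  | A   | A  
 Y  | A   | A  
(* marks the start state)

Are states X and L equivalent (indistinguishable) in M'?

No

All states are reachable from the start state.
Start with accepting vs non-accepting: {C} | {A,B,H,L,M,T,U,X,Y}.
Refine {A,B,H,L,M,T,U,X,Y} on symbol y: members go to different blocks, giving {B,H,L,M,T,U,X,Y} and {A}.
On input x, block {B,H,L,M,T,U,X,Y} splits into {B,H,L,M,T,U} and {X,Y}.
On input y, block {B,H,L,M,T,U} splits into {H,L,U} and {B,M,T}.
No further refinement is possible. Final partition (5 blocks): {C} | {H,L,U} | {A} | {X,Y} | {B,M,T}.
X and L end up in different blocks, so they are distinguishable. For instance, the string 'xy' is accepted from only X.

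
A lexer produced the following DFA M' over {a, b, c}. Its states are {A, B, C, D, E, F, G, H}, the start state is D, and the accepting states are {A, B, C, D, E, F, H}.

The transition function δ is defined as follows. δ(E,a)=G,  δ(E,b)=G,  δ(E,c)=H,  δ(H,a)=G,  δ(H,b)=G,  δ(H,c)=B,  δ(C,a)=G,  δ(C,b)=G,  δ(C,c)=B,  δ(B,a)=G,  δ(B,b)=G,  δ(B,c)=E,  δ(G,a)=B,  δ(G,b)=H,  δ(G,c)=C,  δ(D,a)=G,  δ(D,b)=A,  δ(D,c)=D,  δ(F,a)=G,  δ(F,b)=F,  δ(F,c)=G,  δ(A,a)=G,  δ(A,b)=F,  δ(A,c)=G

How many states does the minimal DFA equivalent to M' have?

4

All states are reachable from the start state.
Initial partition by acceptance: {A,B,C,D,E,F,H} | {G}.
Split {A,B,C,D,E,F,H} by δ(·,b) → {B,C,E,H} and {A,D,F}.
On input c, block {A,D,F} splits into {A,F} and {D}.
Stable partition: {B,C,E,H} | {G} | {A,F} | {D} — 4 equivalence classes.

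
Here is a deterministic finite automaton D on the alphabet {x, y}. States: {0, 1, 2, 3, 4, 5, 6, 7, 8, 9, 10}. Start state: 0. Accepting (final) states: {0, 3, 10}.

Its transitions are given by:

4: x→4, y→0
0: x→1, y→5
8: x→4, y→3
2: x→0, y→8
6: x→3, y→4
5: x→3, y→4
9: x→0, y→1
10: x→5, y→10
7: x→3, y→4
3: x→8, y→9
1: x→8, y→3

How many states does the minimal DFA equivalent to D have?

3

First remove the unreachable states {2,6,7,10}; 7 states remain.
P0 = {0,3} | {1,4,5,8,9}.
On input x, block {1,4,5,8,9} splits into {1,4,8} and {5,9}.
Stable partition: {0,3} | {1,4,8} | {5,9} — 3 equivalence classes.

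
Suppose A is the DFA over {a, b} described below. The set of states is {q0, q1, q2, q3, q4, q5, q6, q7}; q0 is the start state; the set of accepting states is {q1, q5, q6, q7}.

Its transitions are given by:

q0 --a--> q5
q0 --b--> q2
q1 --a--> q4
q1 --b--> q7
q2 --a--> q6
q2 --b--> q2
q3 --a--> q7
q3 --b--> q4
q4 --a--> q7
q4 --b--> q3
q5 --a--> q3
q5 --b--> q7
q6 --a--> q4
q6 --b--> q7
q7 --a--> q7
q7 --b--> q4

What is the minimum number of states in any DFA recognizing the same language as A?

4

Reachable states from the start: {q0,q2,q3,q4,q5,q6,q7}. Unreachable: {q1} — drop them.
P0 = {q5,q6,q7} | {q0,q2,q3,q4}.
Split {q5,q6,q7} by δ(·,a) → {q5,q6} and {q7}.
Refine {q0,q2,q3,q4} on symbol a: members go to different blocks, giving {q0,q2} and {q3,q4}.
No further refinement is possible. Final partition (4 blocks): {q5,q6} | {q0,q2} | {q7} | {q3,q4}.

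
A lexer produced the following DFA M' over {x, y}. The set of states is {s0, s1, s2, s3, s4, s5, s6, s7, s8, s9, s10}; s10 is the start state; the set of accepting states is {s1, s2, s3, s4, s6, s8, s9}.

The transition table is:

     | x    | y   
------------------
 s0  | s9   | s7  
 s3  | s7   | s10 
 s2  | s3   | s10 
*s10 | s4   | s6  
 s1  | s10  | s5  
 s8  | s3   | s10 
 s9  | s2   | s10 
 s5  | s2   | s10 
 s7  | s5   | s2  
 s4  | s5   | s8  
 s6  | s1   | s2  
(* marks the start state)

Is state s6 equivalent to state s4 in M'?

Reachable states from the start: {s1,s2,s3,s4,s5,s6,s7,s8,s10}. Unreachable: {s0,s9} — drop them.
Initial partition by acceptance: {s1,s2,s3,s4,s6,s8} | {s5,s7,s10}.
Split {s1,s2,s3,s4,s6,s8} by δ(·,x) → {s1,s3,s4} and {s2,s6,s8}.
Refine {s1,s3,s4} on symbol y: members go to different blocks, giving {s1,s3} and {s4}.
On input x, block {s5,s7,s10} splits into {s5} and {s7} and {s10}.
Refine {s1,s3} on symbol x: members go to different blocks, giving {s1} and {s3}.
Refine {s2,s6,s8} on symbol x: members go to different blocks, giving {s2,s8} and {s6}.
The partition is now stable with 8 blocks: {s1} | {s5} | {s2,s8} | {s4} | {s7} | {s10} | {s3} | {s6}.
s6 and s4 end up in different blocks, so they are distinguishable. For instance, the string 'x' is accepted from only s6.

No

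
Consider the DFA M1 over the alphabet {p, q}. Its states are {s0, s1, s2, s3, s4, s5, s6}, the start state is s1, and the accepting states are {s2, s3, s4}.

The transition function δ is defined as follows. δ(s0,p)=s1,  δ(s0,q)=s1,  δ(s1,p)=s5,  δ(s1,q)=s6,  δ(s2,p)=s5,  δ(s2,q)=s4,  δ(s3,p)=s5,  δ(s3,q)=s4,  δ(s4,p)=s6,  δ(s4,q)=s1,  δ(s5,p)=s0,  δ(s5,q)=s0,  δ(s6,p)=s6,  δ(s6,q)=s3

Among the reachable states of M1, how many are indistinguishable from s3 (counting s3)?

First remove the unreachable states {s2}; 6 states remain.
Initial partition by acceptance: {s3,s4} | {s0,s1,s5,s6}.
Refine {s3,s4} on symbol q: members go to different blocks, giving {s3} and {s4}.
Refine {s0,s1,s5,s6} on symbol q: members go to different blocks, giving {s0,s1,s5} and {s6}.
Refine {s0,s1,s5} on symbol q: members go to different blocks, giving {s0,s5} and {s1}.
On input p, block {s0,s5} splits into {s0} and {s5}.
No further refinement is possible. Final partition (6 blocks): {s3} | {s0} | {s4} | {s6} | {s1} | {s5}.
The equivalence class containing s3 is {s3}, of size 1.

1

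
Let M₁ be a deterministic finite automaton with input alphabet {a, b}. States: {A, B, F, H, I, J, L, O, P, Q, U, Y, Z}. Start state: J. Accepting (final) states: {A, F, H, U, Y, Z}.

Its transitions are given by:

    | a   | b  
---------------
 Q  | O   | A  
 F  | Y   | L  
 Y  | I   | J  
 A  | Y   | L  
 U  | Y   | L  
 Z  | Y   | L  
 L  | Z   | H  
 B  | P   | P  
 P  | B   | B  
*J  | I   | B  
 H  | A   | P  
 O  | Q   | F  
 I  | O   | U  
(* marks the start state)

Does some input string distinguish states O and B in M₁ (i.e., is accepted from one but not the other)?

All states are reachable from the start state.
Initial partition by acceptance: {A,F,H,U,Y,Z} | {B,I,J,L,O,P,Q}.
Split {A,F,H,U,Y,Z} by δ(·,a) → {A,F,H,U,Z} and {Y}.
Split {A,F,H,U,Z} by δ(·,a) → {A,F,U,Z} and {H}.
Split {B,I,J,L,O,P,Q} by δ(·,a) → {B,I,J,O,P,Q} and {L}.
On input b, block {B,I,J,O,P,Q} splits into {B,J,P} and {I,O,Q}.
Split {B,J,P} by δ(·,a) → {B,P} and {J}.
No further refinement is possible. Final partition (7 blocks): {A,F,U,Z} | {B,P} | {Y} | {H} | {L} | {I,O,Q} | {J}.
O and B end up in different blocks, so they are distinguishable. For instance, the string 'b' is accepted from only O.

Yes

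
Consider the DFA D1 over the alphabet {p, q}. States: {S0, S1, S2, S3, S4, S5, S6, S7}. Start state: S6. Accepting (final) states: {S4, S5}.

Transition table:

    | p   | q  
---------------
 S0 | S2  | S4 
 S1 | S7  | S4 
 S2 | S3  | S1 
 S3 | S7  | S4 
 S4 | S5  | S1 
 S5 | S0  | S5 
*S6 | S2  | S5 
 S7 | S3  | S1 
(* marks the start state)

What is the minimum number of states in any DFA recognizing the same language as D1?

Initial partition by acceptance: {S4,S5} | {S0,S1,S2,S3,S6,S7}.
Refine {S4,S5} on symbol p: members go to different blocks, giving {S4} and {S5}.
On input q, block {S0,S1,S2,S3,S6,S7} splits into {S0,S1,S3} and {S2,S7} and {S6}.
Stable partition: {S4} | {S0,S1,S3} | {S5} | {S2,S7} | {S6} — 5 equivalence classes.

5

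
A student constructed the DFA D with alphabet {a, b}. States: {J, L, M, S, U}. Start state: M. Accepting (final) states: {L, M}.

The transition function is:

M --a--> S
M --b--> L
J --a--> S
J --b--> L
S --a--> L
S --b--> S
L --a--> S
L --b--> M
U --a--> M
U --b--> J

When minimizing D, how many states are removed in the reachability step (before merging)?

2

No path from M leads to J, U; the other 3 states are all reachable.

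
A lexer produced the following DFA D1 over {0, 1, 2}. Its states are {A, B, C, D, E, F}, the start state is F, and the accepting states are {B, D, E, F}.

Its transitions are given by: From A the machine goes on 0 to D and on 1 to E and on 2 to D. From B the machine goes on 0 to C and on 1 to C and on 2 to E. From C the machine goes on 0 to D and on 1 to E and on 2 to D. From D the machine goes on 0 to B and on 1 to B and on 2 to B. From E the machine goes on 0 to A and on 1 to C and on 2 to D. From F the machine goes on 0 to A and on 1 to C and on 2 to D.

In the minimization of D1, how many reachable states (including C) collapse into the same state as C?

2

Initial partition by acceptance: {B,D,E,F} | {A,C}.
On input 0, block {B,D,E,F} splits into {B,E,F} and {D}.
On input 2, block {B,E,F} splits into {E,F} and {B}.
Stable partition: {E,F} | {A,C} | {D} | {B} — 4 equivalence classes.
The equivalence class containing C is {A,C}, of size 2.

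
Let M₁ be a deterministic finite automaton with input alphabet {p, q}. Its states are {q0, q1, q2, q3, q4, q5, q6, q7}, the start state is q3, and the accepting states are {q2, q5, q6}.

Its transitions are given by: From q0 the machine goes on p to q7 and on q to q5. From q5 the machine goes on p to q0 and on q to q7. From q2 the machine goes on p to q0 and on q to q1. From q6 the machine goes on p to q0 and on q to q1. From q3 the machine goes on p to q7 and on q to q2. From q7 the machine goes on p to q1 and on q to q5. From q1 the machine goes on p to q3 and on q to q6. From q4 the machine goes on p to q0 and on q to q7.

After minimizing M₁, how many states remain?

2

First remove the unreachable states {q4}; 7 states remain.
P0 = {q2,q5,q6} | {q0,q1,q3,q7}.
No further refinement is possible. Final partition (2 blocks): {q2,q5,q6} | {q0,q1,q3,q7}.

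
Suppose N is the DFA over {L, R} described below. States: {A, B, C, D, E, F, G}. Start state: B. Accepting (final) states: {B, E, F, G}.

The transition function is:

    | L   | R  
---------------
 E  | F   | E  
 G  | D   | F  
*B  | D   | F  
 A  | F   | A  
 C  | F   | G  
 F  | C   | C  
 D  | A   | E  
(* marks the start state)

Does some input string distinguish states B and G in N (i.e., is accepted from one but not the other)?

No

Start with accepting vs non-accepting: {B,E,F,G} | {A,C,D}.
On input L, block {B,E,F,G} splits into {B,F,G} and {E}.
On input R, block {B,F,G} splits into {B,G} and {F}.
On input L, block {A,C,D} splits into {A,C} and {D}.
On input R, block {A,C} splits into {A} and {C}.
The partition is now stable with 6 blocks: {B,G} | {A} | {E} | {F} | {D} | {C}.
B and G lie in the same block of the stable partition, so they are equivalent — no string distinguishes them.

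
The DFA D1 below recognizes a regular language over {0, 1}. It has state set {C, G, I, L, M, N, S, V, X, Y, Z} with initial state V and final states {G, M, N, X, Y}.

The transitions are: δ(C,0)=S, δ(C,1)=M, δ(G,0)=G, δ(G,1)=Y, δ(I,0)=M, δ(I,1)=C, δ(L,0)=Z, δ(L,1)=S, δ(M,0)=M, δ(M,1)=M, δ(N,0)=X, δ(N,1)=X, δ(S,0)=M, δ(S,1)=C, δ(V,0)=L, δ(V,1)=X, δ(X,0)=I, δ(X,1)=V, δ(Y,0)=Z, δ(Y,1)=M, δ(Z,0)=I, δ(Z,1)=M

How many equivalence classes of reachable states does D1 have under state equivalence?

First remove the unreachable states {G,N,Y}; 8 states remain.
Start with accepting vs non-accepting: {M,X} | {C,I,L,S,V,Z}.
Split {M,X} by δ(·,0) → {M} and {X}.
Split {C,I,L,S,V,Z} by δ(·,0) → {C,L,V,Z} and {I,S}.
Split {C,L,V,Z} by δ(·,0) → {C,Z} and {L,V}.
Refine {L,V} on symbol 0: members go to different blocks, giving {V} and {L}.
No further refinement is possible. Final partition (6 blocks): {M} | {C,Z} | {X} | {I,S} | {V} | {L}.

6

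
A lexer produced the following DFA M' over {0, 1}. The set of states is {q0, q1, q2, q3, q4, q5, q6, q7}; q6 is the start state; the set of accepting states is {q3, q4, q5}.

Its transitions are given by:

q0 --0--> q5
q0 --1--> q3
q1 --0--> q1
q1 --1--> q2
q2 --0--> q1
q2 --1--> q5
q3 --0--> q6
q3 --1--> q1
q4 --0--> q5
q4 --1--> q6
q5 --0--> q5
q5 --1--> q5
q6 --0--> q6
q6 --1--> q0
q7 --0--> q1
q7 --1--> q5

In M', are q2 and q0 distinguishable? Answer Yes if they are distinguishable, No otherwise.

First remove the unreachable states {q4,q7}; 6 states remain.
P0 = {q3,q5} | {q0,q1,q2,q6}.
Refine {q3,q5} on symbol 0: members go to different blocks, giving {q3} and {q5}.
Split {q0,q1,q2,q6} by δ(·,0) → {q1,q2,q6} and {q0}.
On input 1, block {q1,q2,q6} splits into {q1} and {q2} and {q6}.
No further refinement is possible. Final partition (6 blocks): {q3} | {q1} | {q5} | {q0} | {q2} | {q6}.
q2 and q0 end up in different blocks, so they are distinguishable. For instance, the string '0' is accepted from only q0.

Yes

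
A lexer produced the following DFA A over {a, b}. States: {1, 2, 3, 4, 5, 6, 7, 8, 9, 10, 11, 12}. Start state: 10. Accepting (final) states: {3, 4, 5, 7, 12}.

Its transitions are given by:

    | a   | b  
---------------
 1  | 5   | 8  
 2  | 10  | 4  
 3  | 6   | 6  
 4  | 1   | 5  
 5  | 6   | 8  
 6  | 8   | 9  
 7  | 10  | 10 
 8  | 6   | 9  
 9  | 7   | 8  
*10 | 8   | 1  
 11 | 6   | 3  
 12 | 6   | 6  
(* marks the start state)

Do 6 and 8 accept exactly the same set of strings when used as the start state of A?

Reachable states from the start: {1,5,6,7,8,9,10}. Unreachable: {2,3,4,11,12} — drop them.
Start with accepting vs non-accepting: {5,7} | {1,6,8,9,10}.
Split {1,6,8,9,10} by δ(·,a) → {6,8,10} and {1,9}.
No further refinement is possible. Final partition (3 blocks): {5,7} | {6,8,10} | {1,9}.
6 and 8 lie in the same block of the stable partition, so they are equivalent — no string distinguishes them.

Yes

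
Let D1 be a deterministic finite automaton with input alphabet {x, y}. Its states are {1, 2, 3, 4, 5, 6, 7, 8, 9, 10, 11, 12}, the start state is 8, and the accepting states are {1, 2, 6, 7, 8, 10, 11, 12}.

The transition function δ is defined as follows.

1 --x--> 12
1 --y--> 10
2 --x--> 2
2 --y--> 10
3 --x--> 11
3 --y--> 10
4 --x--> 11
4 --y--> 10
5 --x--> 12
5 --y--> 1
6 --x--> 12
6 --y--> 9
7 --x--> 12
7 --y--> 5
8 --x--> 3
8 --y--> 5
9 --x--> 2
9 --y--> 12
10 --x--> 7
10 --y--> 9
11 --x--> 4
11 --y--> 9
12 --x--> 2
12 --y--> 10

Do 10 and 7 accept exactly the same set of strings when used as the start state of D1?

States {6} cannot be reached from the start state, so discard them.
Start with accepting vs non-accepting: {1,2,7,8,10,11,12} | {3,4,5,9}.
On input x, block {1,2,7,8,10,11,12} splits into {1,2,7,10,12} and {8,11}.
Refine {1,2,7,10,12} on symbol y: members go to different blocks, giving {1,2,12} and {7,10}.
Refine {3,4,5,9} on symbol x: members go to different blocks, giving {3,4} and {5,9}.
Split {7,10} by δ(·,x) → {7} and {10}.
No further refinement is possible. Final partition (6 blocks): {1,2,12} | {3,4} | {8,11} | {7} | {5,9} | {10}.
10 and 7 end up in different blocks, so they are distinguishable. For instance, the string 'xy' is accepted from only 7.

No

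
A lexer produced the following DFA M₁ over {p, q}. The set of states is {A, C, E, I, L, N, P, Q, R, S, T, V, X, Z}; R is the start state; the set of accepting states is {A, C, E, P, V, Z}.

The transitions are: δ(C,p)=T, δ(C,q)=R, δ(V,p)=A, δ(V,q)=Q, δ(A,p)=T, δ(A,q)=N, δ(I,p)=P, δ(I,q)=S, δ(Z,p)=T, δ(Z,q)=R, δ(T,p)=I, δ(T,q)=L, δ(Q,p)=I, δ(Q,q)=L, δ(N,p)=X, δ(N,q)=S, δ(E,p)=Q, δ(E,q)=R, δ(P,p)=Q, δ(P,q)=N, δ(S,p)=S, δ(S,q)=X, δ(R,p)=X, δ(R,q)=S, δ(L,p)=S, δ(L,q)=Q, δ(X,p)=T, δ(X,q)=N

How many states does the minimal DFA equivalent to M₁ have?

7

Reachable states from the start: {I,L,N,P,Q,R,S,T,X}. Unreachable: {A,C,E,V,Z} — drop them.
Start with accepting vs non-accepting: {P} | {I,L,N,Q,R,S,T,X}.
Refine {I,L,N,Q,R,S,T,X} on symbol p: members go to different blocks, giving {L,N,Q,R,S,T,X} and {I}.
On input p, block {L,N,Q,R,S,T,X} splits into {L,N,R,S,X} and {Q,T}.
Refine {L,N,R,S,X} on symbol p: members go to different blocks, giving {L,N,R,S} and {X}.
Refine {L,N,R,S} on symbol p: members go to different blocks, giving {L,S} and {N,R}.
Split {L,S} by δ(·,q) → {S} and {L}.
Stable partition: {P} | {S} | {I} | {Q,T} | {X} | {N,R} | {L} — 7 equivalence classes.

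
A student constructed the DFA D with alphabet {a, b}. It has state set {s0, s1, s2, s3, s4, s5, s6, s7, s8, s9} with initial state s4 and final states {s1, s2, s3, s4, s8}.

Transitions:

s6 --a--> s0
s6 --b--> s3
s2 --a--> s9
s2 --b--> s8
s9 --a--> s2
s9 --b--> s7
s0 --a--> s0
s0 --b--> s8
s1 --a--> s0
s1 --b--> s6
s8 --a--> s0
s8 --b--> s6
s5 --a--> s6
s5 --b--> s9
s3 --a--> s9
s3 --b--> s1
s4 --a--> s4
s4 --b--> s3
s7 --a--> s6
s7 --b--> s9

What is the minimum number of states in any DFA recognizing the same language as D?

7

States {s5} cannot be reached from the start state, so discard them.
Start with accepting vs non-accepting: {s1,s2,s3,s4,s8} | {s0,s6,s7,s9}.
Refine {s1,s2,s3,s4,s8} on symbol a: members go to different blocks, giving {s1,s2,s3,s8} and {s4}.
Refine {s1,s2,s3,s8} on symbol b: members go to different blocks, giving {s1,s8} and {s2,s3}.
Refine {s0,s6,s7,s9} on symbol a: members go to different blocks, giving {s0,s6,s7} and {s9}.
On input b, block {s0,s6,s7} splits into {s0} and {s6} and {s7}.
No further refinement is possible. Final partition (7 blocks): {s1,s8} | {s0} | {s4} | {s2,s3} | {s9} | {s6} | {s7}.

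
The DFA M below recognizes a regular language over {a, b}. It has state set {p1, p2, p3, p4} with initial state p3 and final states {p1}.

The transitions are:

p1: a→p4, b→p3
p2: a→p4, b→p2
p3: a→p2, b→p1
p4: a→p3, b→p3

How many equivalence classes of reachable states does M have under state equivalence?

Every state is reachable, so we keep all 4.
Initial partition by acceptance: {p1} | {p2,p3,p4}.
On input b, block {p2,p3,p4} splits into {p2,p4} and {p3}.
Split {p2,p4} by δ(·,a) → {p2} and {p4}.
The partition is now stable with 4 blocks: {p1} | {p2} | {p3} | {p4}.

4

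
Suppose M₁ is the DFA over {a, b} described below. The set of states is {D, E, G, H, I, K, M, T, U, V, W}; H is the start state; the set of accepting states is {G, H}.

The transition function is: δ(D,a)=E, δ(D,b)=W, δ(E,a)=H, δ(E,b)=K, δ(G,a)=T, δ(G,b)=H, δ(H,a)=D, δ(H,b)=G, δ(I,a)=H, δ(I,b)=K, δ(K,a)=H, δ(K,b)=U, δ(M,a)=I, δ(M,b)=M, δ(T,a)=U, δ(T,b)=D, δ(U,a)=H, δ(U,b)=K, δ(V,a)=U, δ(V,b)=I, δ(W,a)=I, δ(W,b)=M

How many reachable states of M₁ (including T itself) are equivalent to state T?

Reachable states from the start: {D,E,G,H,I,K,M,T,U,W}. Unreachable: {V} — drop them.
Initial partition by acceptance: {G,H} | {D,E,I,K,M,T,U,W}.
On input a, block {D,E,I,K,M,T,U,W} splits into {D,M,T,W} and {E,I,K,U}.
Stable partition: {G,H} | {D,M,T,W} | {E,I,K,U} — 3 equivalence classes.
The equivalence class containing T is {D,M,T,W}, of size 4.

4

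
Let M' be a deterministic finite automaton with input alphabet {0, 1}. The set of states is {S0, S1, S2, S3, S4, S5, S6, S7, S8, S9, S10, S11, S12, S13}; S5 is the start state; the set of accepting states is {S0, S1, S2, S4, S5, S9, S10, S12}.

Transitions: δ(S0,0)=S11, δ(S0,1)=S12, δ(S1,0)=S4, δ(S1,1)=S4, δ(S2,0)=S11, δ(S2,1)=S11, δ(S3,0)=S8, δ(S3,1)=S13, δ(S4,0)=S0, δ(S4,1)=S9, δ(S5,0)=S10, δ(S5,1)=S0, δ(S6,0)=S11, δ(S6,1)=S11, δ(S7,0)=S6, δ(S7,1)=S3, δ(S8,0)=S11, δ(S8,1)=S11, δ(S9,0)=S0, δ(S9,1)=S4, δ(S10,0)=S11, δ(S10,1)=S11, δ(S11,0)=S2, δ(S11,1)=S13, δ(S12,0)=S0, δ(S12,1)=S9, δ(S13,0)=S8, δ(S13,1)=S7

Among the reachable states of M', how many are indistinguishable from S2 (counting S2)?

2

Reachable states from the start: {S0,S2,S3,S4,S5,S6,S7,S8,S9,S10,S11,S12,S13}. Unreachable: {S1} — drop them.
P0 = {S0,S2,S4,S5,S9,S10,S12} | {S3,S6,S7,S8,S11,S13}.
Refine {S0,S2,S4,S5,S9,S10,S12} on symbol 0: members go to different blocks, giving {S4,S5,S9,S12} and {S0,S2,S10}.
On input 1, block {S4,S5,S9,S12} splits into {S4,S9,S12} and {S5}.
Split {S3,S6,S7,S8,S11,S13} by δ(·,0) → {S3,S6,S7,S8,S13} and {S11}.
On input 0, block {S3,S6,S7,S8,S13} splits into {S3,S7,S13} and {S6,S8}.
Split {S0,S2,S10} by δ(·,1) → {S2,S10} and {S0}.
Stable partition: {S4,S9,S12} | {S3,S7,S13} | {S2,S10} | {S5} | {S11} | {S6,S8} | {S0} — 7 equivalence classes.
State S2 belongs to the block {S2,S10}, which has 2 states.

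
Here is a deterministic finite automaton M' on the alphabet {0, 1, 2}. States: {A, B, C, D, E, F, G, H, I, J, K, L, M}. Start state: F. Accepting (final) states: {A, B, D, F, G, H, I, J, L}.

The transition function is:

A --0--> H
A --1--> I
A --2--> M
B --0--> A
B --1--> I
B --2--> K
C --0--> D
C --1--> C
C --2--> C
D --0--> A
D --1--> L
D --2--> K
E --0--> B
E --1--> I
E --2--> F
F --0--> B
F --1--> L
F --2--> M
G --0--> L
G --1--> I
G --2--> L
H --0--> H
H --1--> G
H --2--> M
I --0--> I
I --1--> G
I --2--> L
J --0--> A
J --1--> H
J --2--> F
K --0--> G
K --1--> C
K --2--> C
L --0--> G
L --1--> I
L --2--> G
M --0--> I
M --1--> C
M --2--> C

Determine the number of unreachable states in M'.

2

No path from F leads to E, J; the other 11 states are all reachable.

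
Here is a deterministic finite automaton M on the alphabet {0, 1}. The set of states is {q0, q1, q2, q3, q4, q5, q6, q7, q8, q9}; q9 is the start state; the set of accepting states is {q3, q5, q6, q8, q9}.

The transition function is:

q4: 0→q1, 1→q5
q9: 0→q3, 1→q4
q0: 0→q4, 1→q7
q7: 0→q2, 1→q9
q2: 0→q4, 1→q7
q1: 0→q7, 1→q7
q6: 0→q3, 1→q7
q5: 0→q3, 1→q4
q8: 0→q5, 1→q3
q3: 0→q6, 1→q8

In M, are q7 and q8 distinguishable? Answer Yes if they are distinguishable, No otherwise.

First remove the unreachable states {q0}; 9 states remain.
Initial partition by acceptance: {q3,q5,q6,q8,q9} | {q1,q2,q4,q7}.
Split {q3,q5,q6,q8,q9} by δ(·,1) → {q5,q6,q9} and {q3,q8}.
Refine {q1,q2,q4,q7} on symbol 1: members go to different blocks, giving {q1,q2} and {q4,q7}.
The partition is now stable with 4 blocks: {q5,q6,q9} | {q1,q2} | {q3,q8} | {q4,q7}.
q7 and q8 end up in different blocks, so they are distinguishable. For instance, the string 'ε' is accepted from only q8.

Yes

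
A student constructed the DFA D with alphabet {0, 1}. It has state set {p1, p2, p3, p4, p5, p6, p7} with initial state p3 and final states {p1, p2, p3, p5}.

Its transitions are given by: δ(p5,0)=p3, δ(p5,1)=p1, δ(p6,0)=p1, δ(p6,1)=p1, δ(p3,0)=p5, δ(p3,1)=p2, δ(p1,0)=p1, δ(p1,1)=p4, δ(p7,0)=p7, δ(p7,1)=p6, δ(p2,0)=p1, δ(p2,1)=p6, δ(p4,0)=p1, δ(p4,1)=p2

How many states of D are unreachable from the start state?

No path from p3 leads to p7; the other 6 states are all reachable.

1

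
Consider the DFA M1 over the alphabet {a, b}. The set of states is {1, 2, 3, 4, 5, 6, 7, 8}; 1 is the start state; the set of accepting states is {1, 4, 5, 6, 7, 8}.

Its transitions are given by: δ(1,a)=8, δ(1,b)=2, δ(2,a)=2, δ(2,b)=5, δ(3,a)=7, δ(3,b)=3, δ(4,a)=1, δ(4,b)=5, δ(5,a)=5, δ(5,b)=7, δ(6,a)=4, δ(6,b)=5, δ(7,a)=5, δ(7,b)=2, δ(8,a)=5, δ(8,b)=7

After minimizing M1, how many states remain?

Reachable states from the start: {1,2,5,7,8}. Unreachable: {3,4,6} — drop them.
Initial partition by acceptance: {1,5,7,8} | {2}.
On input b, block {1,5,7,8} splits into {1,7} and {5,8}.
The partition is now stable with 3 blocks: {1,7} | {2} | {5,8}.

3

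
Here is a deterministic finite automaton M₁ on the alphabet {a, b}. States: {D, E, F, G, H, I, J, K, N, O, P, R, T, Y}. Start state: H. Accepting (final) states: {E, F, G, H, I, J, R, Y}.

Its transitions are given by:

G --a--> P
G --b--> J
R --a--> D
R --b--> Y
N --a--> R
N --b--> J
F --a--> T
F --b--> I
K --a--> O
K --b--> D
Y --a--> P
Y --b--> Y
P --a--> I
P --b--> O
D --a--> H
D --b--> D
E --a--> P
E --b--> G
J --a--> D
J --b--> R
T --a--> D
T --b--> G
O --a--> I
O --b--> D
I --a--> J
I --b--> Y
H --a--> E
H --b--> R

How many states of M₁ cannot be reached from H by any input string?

BFS from H reaches {D, E, G, H, I, J, O, P, R, Y}; the 4 state(s) F, K, N, T are never visited.

4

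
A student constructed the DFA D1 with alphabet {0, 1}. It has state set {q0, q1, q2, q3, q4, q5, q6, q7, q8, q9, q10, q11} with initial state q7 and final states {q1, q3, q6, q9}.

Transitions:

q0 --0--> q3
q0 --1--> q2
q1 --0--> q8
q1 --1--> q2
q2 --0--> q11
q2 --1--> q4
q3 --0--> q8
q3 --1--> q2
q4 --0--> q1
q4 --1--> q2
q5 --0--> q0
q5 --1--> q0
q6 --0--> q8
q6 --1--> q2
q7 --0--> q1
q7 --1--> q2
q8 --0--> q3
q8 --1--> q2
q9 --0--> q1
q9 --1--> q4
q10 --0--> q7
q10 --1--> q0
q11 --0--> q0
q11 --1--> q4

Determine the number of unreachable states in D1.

BFS from q7 reaches {q0, q1, q2, q3, q4, q7, q8, q11}; the 4 state(s) q5, q6, q9, q10 are never visited.

4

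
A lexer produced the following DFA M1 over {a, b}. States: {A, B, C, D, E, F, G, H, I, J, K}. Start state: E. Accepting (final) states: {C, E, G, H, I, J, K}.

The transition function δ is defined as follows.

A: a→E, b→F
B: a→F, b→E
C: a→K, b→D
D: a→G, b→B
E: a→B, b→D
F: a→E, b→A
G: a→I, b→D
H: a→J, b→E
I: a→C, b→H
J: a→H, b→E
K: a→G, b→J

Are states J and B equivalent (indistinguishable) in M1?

P0 = {C,E,G,H,I,J,K} | {A,B,D,F}.
Split {C,E,G,H,I,J,K} by δ(·,a) → {C,G,H,I,J,K} and {E}.
On input b, block {C,G,H,I,J,K} splits into {C,G} and {H,J} and {I,K}.
Split {A,B,D,F} by δ(·,a) → {A,F} and {B} and {D}.
No further refinement is possible. Final partition (7 blocks): {C,G} | {A,F} | {E} | {H,J} | {I,K} | {B} | {D}.
J and B end up in different blocks, so they are distinguishable. For instance, the string 'ε' is accepted from only J.

No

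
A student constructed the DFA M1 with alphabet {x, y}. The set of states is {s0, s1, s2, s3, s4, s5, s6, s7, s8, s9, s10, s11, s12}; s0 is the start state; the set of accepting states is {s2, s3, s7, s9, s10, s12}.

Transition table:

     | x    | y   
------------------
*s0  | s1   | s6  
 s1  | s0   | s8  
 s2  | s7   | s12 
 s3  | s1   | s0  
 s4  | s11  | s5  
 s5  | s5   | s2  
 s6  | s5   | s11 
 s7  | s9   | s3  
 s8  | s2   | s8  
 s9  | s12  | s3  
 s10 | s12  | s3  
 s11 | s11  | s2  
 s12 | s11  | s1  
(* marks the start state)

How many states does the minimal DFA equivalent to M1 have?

10

First remove the unreachable states {s4,s10}; 11 states remain.
Initial partition by acceptance: {s2,s3,s7,s9,s12} | {s0,s1,s5,s6,s8,s11}.
Split {s2,s3,s7,s9,s12} by δ(·,x) → {s2,s7,s9} and {s3,s12}.
On input x, block {s2,s7,s9} splits into {s2,s7} and {s9}.
On input x, block {s2,s7} splits into {s2} and {s7}.
Refine {s0,s1,s5,s6,s8,s11} on symbol x: members go to different blocks, giving {s0,s1,s5,s6,s11} and {s8}.
On input y, block {s0,s1,s5,s6,s11} splits into {s0,s6} and {s5,s11} and {s1}.
Split {s0,s6} by δ(·,x) → {s0} and {s6}.
Refine {s3,s12} on symbol x: members go to different blocks, giving {s3} and {s12}.
The partition is now stable with 10 blocks: {s2} | {s0} | {s3} | {s9} | {s7} | {s8} | {s5,s11} | {s1} | {s6} | {s12}.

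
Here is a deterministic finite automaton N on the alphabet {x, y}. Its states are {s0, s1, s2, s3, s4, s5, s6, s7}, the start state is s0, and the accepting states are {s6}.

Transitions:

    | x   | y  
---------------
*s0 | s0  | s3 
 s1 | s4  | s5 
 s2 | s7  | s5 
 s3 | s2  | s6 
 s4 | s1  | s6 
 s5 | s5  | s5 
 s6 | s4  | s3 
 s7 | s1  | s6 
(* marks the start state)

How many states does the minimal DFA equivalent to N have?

P0 = {s6} | {s0,s1,s2,s3,s4,s5,s7}.
On input y, block {s0,s1,s2,s3,s4,s5,s7} splits into {s0,s1,s2,s5} and {s3,s4,s7}.
Split {s0,s1,s2,s5} by δ(·,x) → {s0,s5} and {s1,s2}.
Refine {s0,s5} on symbol y: members go to different blocks, giving {s0} and {s5}.
The partition is now stable with 5 blocks: {s6} | {s0} | {s3,s4,s7} | {s1,s2} | {s5}.

5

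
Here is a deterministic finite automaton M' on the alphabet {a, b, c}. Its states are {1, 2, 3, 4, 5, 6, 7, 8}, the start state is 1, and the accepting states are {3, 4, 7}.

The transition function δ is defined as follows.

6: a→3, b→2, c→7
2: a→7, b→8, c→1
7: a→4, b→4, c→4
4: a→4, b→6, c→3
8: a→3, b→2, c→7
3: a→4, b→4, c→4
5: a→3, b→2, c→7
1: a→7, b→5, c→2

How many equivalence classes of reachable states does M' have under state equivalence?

4

Initial partition by acceptance: {3,4,7} | {1,2,5,6,8}.
Split {3,4,7} by δ(·,b) → {3,7} and {4}.
Refine {1,2,5,6,8} on symbol c: members go to different blocks, giving {5,6,8} and {1,2}.
No further refinement is possible. Final partition (4 blocks): {3,7} | {5,6,8} | {4} | {1,2}.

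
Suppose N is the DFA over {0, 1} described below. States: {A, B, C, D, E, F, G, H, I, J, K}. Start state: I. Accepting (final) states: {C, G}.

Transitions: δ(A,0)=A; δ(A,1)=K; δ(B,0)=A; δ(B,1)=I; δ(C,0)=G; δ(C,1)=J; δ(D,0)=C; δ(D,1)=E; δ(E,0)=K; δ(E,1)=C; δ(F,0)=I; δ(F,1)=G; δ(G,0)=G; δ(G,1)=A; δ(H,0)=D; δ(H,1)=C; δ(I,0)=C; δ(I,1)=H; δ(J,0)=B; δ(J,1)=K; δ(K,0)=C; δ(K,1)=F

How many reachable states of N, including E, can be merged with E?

All states are reachable from the start state.
P0 = {C,G} | {A,B,D,E,F,H,I,J,K}.
Refine {A,B,D,E,F,H,I,J,K} on symbol 0: members go to different blocks, giving {A,B,E,F,H,J} and {D,I,K}.
Split {A,B,E,F,H,J} by δ(·,0) → {A,B,J} and {E,F,H}.
No further refinement is possible. Final partition (4 blocks): {C,G} | {A,B,J} | {D,I,K} | {E,F,H}.
State E belongs to the block {E,F,H}, which has 3 states.

3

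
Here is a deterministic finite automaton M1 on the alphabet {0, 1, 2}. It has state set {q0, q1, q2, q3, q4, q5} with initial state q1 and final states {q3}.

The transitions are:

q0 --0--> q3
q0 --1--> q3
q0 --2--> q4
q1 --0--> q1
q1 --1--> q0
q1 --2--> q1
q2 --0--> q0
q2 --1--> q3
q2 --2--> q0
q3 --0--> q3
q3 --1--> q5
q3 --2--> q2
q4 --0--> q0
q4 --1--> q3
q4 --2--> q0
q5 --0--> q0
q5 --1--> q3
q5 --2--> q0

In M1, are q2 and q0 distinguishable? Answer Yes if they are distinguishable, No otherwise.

All states are reachable from the start state.
Start with accepting vs non-accepting: {q3} | {q0,q1,q2,q4,q5}.
On input 0, block {q0,q1,q2,q4,q5} splits into {q1,q2,q4,q5} and {q0}.
Refine {q1,q2,q4,q5} on symbol 0: members go to different blocks, giving {q2,q4,q5} and {q1}.
Stable partition: {q3} | {q2,q4,q5} | {q0} | {q1} — 4 equivalence classes.
q2 and q0 end up in different blocks, so they are distinguishable. For instance, the string '0' is accepted from only q0.

Yes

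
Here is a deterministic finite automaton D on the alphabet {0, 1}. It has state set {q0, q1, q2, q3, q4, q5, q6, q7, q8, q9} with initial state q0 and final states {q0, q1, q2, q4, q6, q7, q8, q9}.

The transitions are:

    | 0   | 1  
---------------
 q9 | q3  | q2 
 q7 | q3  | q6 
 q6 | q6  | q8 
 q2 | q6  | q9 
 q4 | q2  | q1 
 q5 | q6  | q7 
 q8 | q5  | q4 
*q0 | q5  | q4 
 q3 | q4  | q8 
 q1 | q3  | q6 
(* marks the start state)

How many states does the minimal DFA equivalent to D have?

3

All states are reachable from the start state.
P0 = {q0,q1,q2,q4,q6,q7,q8,q9} | {q3,q5}.
Split {q0,q1,q2,q4,q6,q7,q8,q9} by δ(·,0) → {q0,q1,q7,q8,q9} and {q2,q4,q6}.
Stable partition: {q0,q1,q7,q8,q9} | {q3,q5} | {q2,q4,q6} — 3 equivalence classes.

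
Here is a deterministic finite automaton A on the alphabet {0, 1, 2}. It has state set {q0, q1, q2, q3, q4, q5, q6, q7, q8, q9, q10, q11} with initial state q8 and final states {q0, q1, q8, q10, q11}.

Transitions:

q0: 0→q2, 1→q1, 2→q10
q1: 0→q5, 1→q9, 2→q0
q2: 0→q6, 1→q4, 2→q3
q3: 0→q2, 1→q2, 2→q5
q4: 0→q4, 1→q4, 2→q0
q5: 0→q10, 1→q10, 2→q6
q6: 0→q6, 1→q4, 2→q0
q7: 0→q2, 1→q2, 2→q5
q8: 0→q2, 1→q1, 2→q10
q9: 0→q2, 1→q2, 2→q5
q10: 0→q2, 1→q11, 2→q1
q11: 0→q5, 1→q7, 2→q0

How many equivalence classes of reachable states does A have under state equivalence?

Initial partition by acceptance: {q0,q1,q8,q10,q11} | {q2,q3,q4,q5,q6,q7,q9}.
Refine {q0,q1,q8,q10,q11} on symbol 1: members go to different blocks, giving {q0,q8,q10} and {q1,q11}.
On input 2, block {q0,q8,q10} splits into {q0,q8} and {q10}.
On input 0, block {q2,q3,q4,q5,q6,q7,q9} splits into {q2,q3,q4,q6,q7,q9} and {q5}.
Refine {q2,q3,q4,q6,q7,q9} on symbol 2: members go to different blocks, giving {q3,q7,q9} and {q4,q6} and {q2}.
No further refinement is possible. Final partition (7 blocks): {q0,q8} | {q3,q7,q9} | {q1,q11} | {q10} | {q5} | {q4,q6} | {q2}.

7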